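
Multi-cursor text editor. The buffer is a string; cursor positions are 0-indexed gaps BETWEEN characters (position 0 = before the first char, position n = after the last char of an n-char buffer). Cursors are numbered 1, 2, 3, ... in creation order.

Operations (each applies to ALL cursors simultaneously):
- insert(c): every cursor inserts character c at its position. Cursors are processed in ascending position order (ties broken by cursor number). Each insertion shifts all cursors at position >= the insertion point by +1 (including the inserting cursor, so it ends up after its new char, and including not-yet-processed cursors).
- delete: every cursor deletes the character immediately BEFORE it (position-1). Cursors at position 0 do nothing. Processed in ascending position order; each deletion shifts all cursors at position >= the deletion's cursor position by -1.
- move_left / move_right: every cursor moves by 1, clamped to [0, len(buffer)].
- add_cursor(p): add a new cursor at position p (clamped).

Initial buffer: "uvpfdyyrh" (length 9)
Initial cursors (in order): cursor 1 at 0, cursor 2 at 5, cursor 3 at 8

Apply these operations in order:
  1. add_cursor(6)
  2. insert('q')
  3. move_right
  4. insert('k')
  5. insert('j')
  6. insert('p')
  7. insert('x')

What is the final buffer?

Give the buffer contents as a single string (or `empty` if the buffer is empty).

Answer: qukjpxvpfdqykjpxqykjpxrqhkjpx

Derivation:
After op 1 (add_cursor(6)): buffer="uvpfdyyrh" (len 9), cursors c1@0 c2@5 c4@6 c3@8, authorship .........
After op 2 (insert('q')): buffer="quvpfdqyqyrqh" (len 13), cursors c1@1 c2@7 c4@9 c3@12, authorship 1.....2.4..3.
After op 3 (move_right): buffer="quvpfdqyqyrqh" (len 13), cursors c1@2 c2@8 c4@10 c3@13, authorship 1.....2.4..3.
After op 4 (insert('k')): buffer="qukvpfdqykqykrqhk" (len 17), cursors c1@3 c2@10 c4@13 c3@17, authorship 1.1....2.24.4.3.3
After op 5 (insert('j')): buffer="qukjvpfdqykjqykjrqhkj" (len 21), cursors c1@4 c2@12 c4@16 c3@21, authorship 1.11....2.224.44.3.33
After op 6 (insert('p')): buffer="qukjpvpfdqykjpqykjprqhkjp" (len 25), cursors c1@5 c2@14 c4@19 c3@25, authorship 1.111....2.2224.444.3.333
After op 7 (insert('x')): buffer="qukjpxvpfdqykjpxqykjpxrqhkjpx" (len 29), cursors c1@6 c2@16 c4@22 c3@29, authorship 1.1111....2.22224.4444.3.3333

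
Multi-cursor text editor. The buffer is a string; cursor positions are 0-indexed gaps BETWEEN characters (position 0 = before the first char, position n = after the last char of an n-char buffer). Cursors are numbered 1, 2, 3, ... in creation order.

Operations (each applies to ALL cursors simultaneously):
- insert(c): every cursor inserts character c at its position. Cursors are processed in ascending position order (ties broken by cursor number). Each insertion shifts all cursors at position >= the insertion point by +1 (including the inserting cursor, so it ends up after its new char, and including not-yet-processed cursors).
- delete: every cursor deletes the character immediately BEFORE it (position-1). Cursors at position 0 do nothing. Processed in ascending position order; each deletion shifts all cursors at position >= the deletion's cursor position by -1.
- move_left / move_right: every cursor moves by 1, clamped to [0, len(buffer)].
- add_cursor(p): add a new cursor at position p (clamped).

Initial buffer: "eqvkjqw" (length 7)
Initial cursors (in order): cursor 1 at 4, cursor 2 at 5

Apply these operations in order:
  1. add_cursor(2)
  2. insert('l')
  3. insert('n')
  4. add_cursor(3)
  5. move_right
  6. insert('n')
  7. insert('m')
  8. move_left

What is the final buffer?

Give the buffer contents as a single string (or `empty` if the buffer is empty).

After op 1 (add_cursor(2)): buffer="eqvkjqw" (len 7), cursors c3@2 c1@4 c2@5, authorship .......
After op 2 (insert('l')): buffer="eqlvkljlqw" (len 10), cursors c3@3 c1@6 c2@8, authorship ..3..1.2..
After op 3 (insert('n')): buffer="eqlnvklnjlnqw" (len 13), cursors c3@4 c1@8 c2@11, authorship ..33..11.22..
After op 4 (add_cursor(3)): buffer="eqlnvklnjlnqw" (len 13), cursors c4@3 c3@4 c1@8 c2@11, authorship ..33..11.22..
After op 5 (move_right): buffer="eqlnvklnjlnqw" (len 13), cursors c4@4 c3@5 c1@9 c2@12, authorship ..33..11.22..
After op 6 (insert('n')): buffer="eqlnnvnklnjnlnqnw" (len 17), cursors c4@5 c3@7 c1@12 c2@16, authorship ..334.3.11.122.2.
After op 7 (insert('m')): buffer="eqlnnmvnmklnjnmlnqnmw" (len 21), cursors c4@6 c3@9 c1@15 c2@20, authorship ..3344.33.11.1122.22.
After op 8 (move_left): buffer="eqlnnmvnmklnjnmlnqnmw" (len 21), cursors c4@5 c3@8 c1@14 c2@19, authorship ..3344.33.11.1122.22.

Answer: eqlnnmvnmklnjnmlnqnmw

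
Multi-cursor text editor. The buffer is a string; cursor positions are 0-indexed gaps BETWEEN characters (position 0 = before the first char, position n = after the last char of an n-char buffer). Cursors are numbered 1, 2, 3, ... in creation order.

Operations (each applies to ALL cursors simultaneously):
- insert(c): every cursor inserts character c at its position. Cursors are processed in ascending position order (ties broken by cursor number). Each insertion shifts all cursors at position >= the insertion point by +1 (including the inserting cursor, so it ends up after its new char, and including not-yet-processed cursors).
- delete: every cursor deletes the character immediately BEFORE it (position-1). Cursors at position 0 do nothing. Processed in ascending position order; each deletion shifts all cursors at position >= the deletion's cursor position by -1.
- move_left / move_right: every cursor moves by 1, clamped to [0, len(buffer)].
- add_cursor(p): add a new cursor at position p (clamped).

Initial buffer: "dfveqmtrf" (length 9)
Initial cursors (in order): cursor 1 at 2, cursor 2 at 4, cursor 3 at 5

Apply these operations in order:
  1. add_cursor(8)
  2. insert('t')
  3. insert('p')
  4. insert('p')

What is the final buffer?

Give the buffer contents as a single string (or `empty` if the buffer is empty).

Answer: dftppvetppqtppmtrtppf

Derivation:
After op 1 (add_cursor(8)): buffer="dfveqmtrf" (len 9), cursors c1@2 c2@4 c3@5 c4@8, authorship .........
After op 2 (insert('t')): buffer="dftvetqtmtrtf" (len 13), cursors c1@3 c2@6 c3@8 c4@12, authorship ..1..2.3...4.
After op 3 (insert('p')): buffer="dftpvetpqtpmtrtpf" (len 17), cursors c1@4 c2@8 c3@11 c4@16, authorship ..11..22.33...44.
After op 4 (insert('p')): buffer="dftppvetppqtppmtrtppf" (len 21), cursors c1@5 c2@10 c3@14 c4@20, authorship ..111..222.333...444.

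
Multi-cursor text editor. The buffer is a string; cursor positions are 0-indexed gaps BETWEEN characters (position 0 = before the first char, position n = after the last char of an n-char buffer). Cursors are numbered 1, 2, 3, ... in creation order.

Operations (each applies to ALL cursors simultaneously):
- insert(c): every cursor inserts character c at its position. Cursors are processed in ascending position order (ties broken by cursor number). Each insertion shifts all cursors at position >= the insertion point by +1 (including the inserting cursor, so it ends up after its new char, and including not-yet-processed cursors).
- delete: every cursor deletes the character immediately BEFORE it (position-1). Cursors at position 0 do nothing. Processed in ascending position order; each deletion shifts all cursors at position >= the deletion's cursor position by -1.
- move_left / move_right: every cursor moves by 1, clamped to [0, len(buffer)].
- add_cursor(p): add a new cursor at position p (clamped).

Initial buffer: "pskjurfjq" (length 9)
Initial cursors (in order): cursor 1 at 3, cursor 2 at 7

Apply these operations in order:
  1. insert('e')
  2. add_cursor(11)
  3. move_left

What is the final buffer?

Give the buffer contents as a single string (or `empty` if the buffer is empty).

After op 1 (insert('e')): buffer="pskejurfejq" (len 11), cursors c1@4 c2@9, authorship ...1....2..
After op 2 (add_cursor(11)): buffer="pskejurfejq" (len 11), cursors c1@4 c2@9 c3@11, authorship ...1....2..
After op 3 (move_left): buffer="pskejurfejq" (len 11), cursors c1@3 c2@8 c3@10, authorship ...1....2..

Answer: pskejurfejq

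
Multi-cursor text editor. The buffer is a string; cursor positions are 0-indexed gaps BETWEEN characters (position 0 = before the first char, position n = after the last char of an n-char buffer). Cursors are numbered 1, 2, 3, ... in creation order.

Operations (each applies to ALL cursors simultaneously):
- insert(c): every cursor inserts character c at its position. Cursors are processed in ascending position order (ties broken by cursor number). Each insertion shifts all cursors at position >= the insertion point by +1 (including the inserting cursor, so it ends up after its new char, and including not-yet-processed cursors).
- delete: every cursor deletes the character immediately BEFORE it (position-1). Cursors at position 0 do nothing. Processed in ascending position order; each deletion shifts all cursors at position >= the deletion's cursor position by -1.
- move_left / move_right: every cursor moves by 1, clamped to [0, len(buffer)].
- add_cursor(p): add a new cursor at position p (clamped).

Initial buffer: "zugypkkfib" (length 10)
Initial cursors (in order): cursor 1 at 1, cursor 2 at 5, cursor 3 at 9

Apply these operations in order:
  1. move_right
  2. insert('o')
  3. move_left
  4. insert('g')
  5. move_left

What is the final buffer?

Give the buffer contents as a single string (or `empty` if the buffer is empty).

After op 1 (move_right): buffer="zugypkkfib" (len 10), cursors c1@2 c2@6 c3@10, authorship ..........
After op 2 (insert('o')): buffer="zuogypkokfibo" (len 13), cursors c1@3 c2@8 c3@13, authorship ..1....2....3
After op 3 (move_left): buffer="zuogypkokfibo" (len 13), cursors c1@2 c2@7 c3@12, authorship ..1....2....3
After op 4 (insert('g')): buffer="zugogypkgokfibgo" (len 16), cursors c1@3 c2@9 c3@15, authorship ..11....22....33
After op 5 (move_left): buffer="zugogypkgokfibgo" (len 16), cursors c1@2 c2@8 c3@14, authorship ..11....22....33

Answer: zugogypkgokfibgo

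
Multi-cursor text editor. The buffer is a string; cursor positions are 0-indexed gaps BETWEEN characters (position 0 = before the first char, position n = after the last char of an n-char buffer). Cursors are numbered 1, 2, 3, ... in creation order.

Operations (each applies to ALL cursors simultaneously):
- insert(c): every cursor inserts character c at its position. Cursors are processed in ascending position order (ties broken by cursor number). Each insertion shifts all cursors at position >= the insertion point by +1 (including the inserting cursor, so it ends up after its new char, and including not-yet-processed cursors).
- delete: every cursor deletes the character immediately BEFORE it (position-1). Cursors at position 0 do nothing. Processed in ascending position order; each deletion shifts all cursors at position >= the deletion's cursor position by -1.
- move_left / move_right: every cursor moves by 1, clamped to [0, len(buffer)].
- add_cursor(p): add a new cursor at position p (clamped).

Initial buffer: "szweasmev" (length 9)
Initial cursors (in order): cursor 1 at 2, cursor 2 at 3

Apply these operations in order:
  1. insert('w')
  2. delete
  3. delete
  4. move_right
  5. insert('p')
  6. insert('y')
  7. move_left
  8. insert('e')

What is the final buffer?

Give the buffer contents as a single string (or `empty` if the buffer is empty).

Answer: seppyeeyasmev

Derivation:
After op 1 (insert('w')): buffer="szwwweasmev" (len 11), cursors c1@3 c2@5, authorship ..1.2......
After op 2 (delete): buffer="szweasmev" (len 9), cursors c1@2 c2@3, authorship .........
After op 3 (delete): buffer="seasmev" (len 7), cursors c1@1 c2@1, authorship .......
After op 4 (move_right): buffer="seasmev" (len 7), cursors c1@2 c2@2, authorship .......
After op 5 (insert('p')): buffer="seppasmev" (len 9), cursors c1@4 c2@4, authorship ..12.....
After op 6 (insert('y')): buffer="seppyyasmev" (len 11), cursors c1@6 c2@6, authorship ..1212.....
After op 7 (move_left): buffer="seppyyasmev" (len 11), cursors c1@5 c2@5, authorship ..1212.....
After op 8 (insert('e')): buffer="seppyeeyasmev" (len 13), cursors c1@7 c2@7, authorship ..121122.....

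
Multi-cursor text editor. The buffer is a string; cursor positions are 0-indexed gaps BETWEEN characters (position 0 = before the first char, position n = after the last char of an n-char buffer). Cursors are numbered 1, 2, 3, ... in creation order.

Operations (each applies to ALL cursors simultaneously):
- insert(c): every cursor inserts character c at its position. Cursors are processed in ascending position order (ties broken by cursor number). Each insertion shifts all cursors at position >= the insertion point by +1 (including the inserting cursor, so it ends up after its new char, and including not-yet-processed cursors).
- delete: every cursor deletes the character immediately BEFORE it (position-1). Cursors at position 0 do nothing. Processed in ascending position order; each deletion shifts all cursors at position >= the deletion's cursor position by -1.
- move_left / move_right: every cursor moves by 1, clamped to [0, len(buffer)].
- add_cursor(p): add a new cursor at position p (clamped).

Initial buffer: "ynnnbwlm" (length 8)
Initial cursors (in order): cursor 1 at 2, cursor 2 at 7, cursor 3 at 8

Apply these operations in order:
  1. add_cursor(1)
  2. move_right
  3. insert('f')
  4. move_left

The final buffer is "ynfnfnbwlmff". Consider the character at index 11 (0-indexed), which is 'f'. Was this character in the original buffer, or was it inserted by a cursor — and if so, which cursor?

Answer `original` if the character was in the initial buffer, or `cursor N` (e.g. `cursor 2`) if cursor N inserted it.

After op 1 (add_cursor(1)): buffer="ynnnbwlm" (len 8), cursors c4@1 c1@2 c2@7 c3@8, authorship ........
After op 2 (move_right): buffer="ynnnbwlm" (len 8), cursors c4@2 c1@3 c2@8 c3@8, authorship ........
After op 3 (insert('f')): buffer="ynfnfnbwlmff" (len 12), cursors c4@3 c1@5 c2@12 c3@12, authorship ..4.1.....23
After op 4 (move_left): buffer="ynfnfnbwlmff" (len 12), cursors c4@2 c1@4 c2@11 c3@11, authorship ..4.1.....23
Authorship (.=original, N=cursor N): . . 4 . 1 . . . . . 2 3
Index 11: author = 3

Answer: cursor 3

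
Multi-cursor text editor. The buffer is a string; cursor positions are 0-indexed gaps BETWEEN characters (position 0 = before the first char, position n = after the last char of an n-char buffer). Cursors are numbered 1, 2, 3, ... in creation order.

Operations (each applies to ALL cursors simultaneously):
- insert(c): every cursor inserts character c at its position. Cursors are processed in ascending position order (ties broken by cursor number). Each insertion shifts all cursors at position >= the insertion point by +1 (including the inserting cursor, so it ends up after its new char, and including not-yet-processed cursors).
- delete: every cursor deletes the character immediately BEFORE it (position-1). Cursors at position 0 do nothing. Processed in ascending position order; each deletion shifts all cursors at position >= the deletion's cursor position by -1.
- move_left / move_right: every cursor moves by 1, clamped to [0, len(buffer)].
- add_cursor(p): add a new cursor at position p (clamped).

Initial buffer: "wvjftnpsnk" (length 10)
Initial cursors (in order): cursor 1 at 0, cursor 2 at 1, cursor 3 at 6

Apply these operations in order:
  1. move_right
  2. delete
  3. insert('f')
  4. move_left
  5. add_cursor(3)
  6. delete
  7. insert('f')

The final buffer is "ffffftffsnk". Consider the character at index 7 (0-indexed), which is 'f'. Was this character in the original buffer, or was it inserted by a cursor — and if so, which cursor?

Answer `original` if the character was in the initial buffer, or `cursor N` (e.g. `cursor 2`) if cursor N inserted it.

Answer: cursor 3

Derivation:
After op 1 (move_right): buffer="wvjftnpsnk" (len 10), cursors c1@1 c2@2 c3@7, authorship ..........
After op 2 (delete): buffer="jftnsnk" (len 7), cursors c1@0 c2@0 c3@4, authorship .......
After op 3 (insert('f')): buffer="ffjftnfsnk" (len 10), cursors c1@2 c2@2 c3@7, authorship 12....3...
After op 4 (move_left): buffer="ffjftnfsnk" (len 10), cursors c1@1 c2@1 c3@6, authorship 12....3...
After op 5 (add_cursor(3)): buffer="ffjftnfsnk" (len 10), cursors c1@1 c2@1 c4@3 c3@6, authorship 12....3...
After op 6 (delete): buffer="fftfsnk" (len 7), cursors c1@0 c2@0 c4@1 c3@3, authorship 2..3...
After op 7 (insert('f')): buffer="ffffftffsnk" (len 11), cursors c1@2 c2@2 c4@4 c3@7, authorship 1224..33...
Authorship (.=original, N=cursor N): 1 2 2 4 . . 3 3 . . .
Index 7: author = 3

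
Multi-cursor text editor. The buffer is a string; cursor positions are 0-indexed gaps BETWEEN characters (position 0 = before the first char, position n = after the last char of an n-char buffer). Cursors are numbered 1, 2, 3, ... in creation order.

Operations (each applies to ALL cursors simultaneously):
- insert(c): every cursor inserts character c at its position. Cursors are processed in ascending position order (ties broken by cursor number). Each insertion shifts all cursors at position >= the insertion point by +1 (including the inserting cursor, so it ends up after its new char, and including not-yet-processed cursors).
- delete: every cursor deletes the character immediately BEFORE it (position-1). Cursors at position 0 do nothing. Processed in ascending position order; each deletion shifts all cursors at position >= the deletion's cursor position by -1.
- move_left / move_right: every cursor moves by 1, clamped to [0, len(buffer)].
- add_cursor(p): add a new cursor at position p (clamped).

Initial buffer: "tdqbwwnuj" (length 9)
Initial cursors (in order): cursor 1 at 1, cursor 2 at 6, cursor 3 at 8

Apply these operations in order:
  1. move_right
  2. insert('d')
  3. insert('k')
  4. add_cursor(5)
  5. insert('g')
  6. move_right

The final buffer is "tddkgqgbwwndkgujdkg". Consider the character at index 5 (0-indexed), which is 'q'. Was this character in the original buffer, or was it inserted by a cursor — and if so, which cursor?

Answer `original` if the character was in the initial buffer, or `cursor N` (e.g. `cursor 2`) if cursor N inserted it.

Answer: original

Derivation:
After op 1 (move_right): buffer="tdqbwwnuj" (len 9), cursors c1@2 c2@7 c3@9, authorship .........
After op 2 (insert('d')): buffer="tddqbwwndujd" (len 12), cursors c1@3 c2@9 c3@12, authorship ..1.....2..3
After op 3 (insert('k')): buffer="tddkqbwwndkujdk" (len 15), cursors c1@4 c2@11 c3@15, authorship ..11.....22..33
After op 4 (add_cursor(5)): buffer="tddkqbwwndkujdk" (len 15), cursors c1@4 c4@5 c2@11 c3@15, authorship ..11.....22..33
After op 5 (insert('g')): buffer="tddkgqgbwwndkgujdkg" (len 19), cursors c1@5 c4@7 c2@14 c3@19, authorship ..111.4....222..333
After op 6 (move_right): buffer="tddkgqgbwwndkgujdkg" (len 19), cursors c1@6 c4@8 c2@15 c3@19, authorship ..111.4....222..333
Authorship (.=original, N=cursor N): . . 1 1 1 . 4 . . . . 2 2 2 . . 3 3 3
Index 5: author = original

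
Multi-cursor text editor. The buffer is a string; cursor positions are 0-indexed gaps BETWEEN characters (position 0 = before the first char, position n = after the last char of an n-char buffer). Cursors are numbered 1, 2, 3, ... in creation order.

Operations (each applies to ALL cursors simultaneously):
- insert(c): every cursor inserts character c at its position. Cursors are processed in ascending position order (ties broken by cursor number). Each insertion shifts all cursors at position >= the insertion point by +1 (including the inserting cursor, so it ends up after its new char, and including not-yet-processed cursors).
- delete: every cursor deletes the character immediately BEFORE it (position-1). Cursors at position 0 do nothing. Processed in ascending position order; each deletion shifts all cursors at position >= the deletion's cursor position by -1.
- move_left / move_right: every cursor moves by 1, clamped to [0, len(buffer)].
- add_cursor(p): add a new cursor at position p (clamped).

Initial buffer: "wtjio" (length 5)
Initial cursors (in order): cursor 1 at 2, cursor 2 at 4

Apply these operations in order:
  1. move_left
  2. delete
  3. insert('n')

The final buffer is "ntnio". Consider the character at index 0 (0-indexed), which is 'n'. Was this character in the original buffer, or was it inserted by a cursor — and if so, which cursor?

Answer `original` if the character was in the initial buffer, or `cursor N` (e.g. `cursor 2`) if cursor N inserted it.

Answer: cursor 1

Derivation:
After op 1 (move_left): buffer="wtjio" (len 5), cursors c1@1 c2@3, authorship .....
After op 2 (delete): buffer="tio" (len 3), cursors c1@0 c2@1, authorship ...
After op 3 (insert('n')): buffer="ntnio" (len 5), cursors c1@1 c2@3, authorship 1.2..
Authorship (.=original, N=cursor N): 1 . 2 . .
Index 0: author = 1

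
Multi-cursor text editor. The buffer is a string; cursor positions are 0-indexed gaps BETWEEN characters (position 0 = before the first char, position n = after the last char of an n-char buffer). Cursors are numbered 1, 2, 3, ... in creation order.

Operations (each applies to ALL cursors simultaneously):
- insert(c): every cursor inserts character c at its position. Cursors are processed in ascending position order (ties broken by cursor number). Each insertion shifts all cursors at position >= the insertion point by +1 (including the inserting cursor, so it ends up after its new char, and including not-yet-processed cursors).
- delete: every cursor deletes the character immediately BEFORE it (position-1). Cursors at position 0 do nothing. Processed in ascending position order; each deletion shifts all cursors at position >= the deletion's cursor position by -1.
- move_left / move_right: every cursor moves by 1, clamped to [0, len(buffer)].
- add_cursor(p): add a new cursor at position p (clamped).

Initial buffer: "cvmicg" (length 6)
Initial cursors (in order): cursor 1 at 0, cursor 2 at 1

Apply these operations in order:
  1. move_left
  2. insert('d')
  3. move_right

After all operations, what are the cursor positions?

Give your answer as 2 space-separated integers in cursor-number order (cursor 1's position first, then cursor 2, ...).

After op 1 (move_left): buffer="cvmicg" (len 6), cursors c1@0 c2@0, authorship ......
After op 2 (insert('d')): buffer="ddcvmicg" (len 8), cursors c1@2 c2@2, authorship 12......
After op 3 (move_right): buffer="ddcvmicg" (len 8), cursors c1@3 c2@3, authorship 12......

Answer: 3 3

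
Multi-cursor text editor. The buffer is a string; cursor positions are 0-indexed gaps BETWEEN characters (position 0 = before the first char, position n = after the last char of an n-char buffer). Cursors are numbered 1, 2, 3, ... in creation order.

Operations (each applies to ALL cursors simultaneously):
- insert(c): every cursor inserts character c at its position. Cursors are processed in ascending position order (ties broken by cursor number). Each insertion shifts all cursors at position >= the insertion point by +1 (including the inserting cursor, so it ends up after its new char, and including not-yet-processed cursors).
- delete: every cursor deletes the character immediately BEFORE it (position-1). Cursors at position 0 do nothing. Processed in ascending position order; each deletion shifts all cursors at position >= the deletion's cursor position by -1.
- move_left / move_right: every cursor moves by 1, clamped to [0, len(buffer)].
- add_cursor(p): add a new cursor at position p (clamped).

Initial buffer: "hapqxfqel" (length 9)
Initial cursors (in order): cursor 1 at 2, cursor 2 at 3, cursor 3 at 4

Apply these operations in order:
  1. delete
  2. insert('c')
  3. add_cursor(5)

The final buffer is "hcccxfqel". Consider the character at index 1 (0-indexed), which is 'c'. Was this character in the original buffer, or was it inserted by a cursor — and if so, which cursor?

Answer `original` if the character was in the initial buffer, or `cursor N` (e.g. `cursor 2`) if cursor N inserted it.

After op 1 (delete): buffer="hxfqel" (len 6), cursors c1@1 c2@1 c3@1, authorship ......
After op 2 (insert('c')): buffer="hcccxfqel" (len 9), cursors c1@4 c2@4 c3@4, authorship .123.....
After op 3 (add_cursor(5)): buffer="hcccxfqel" (len 9), cursors c1@4 c2@4 c3@4 c4@5, authorship .123.....
Authorship (.=original, N=cursor N): . 1 2 3 . . . . .
Index 1: author = 1

Answer: cursor 1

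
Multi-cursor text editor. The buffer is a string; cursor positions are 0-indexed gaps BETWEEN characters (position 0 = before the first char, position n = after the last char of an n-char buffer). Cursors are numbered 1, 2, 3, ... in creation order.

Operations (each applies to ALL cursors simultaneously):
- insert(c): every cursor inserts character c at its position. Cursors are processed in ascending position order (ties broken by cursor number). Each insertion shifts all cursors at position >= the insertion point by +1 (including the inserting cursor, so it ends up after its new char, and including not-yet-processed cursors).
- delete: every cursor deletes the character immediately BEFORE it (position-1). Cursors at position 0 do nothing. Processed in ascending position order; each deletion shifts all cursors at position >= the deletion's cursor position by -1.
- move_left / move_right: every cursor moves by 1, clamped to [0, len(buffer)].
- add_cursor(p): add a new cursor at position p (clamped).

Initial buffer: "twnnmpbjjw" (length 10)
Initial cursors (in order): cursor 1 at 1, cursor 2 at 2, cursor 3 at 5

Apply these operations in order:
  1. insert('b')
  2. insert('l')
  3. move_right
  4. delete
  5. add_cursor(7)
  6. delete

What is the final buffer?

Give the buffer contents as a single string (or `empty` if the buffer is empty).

After op 1 (insert('b')): buffer="tbwbnnmbpbjjw" (len 13), cursors c1@2 c2@4 c3@8, authorship .1.2...3.....
After op 2 (insert('l')): buffer="tblwblnnmblpbjjw" (len 16), cursors c1@3 c2@6 c3@11, authorship .11.22...33.....
After op 3 (move_right): buffer="tblwblnnmblpbjjw" (len 16), cursors c1@4 c2@7 c3@12, authorship .11.22...33.....
After op 4 (delete): buffer="tblblnmblbjjw" (len 13), cursors c1@3 c2@5 c3@9, authorship .1122..33....
After op 5 (add_cursor(7)): buffer="tblblnmblbjjw" (len 13), cursors c1@3 c2@5 c4@7 c3@9, authorship .1122..33....
After op 6 (delete): buffer="tbbnbbjjw" (len 9), cursors c1@2 c2@3 c4@4 c3@5, authorship .12.3....

Answer: tbbnbbjjw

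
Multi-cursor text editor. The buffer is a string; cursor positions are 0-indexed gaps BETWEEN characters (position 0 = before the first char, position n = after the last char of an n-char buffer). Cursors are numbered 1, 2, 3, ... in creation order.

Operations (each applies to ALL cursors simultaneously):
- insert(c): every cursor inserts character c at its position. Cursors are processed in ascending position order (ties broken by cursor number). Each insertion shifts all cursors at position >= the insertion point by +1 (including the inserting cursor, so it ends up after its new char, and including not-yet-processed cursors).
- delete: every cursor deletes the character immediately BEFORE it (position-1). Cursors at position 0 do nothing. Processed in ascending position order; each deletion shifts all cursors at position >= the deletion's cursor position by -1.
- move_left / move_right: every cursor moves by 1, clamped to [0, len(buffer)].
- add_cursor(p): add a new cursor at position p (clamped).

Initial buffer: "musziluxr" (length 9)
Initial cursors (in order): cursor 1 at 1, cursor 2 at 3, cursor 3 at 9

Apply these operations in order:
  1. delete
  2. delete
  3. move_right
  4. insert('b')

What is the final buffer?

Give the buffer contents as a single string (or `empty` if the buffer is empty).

After op 1 (delete): buffer="uzilux" (len 6), cursors c1@0 c2@1 c3@6, authorship ......
After op 2 (delete): buffer="zilu" (len 4), cursors c1@0 c2@0 c3@4, authorship ....
After op 3 (move_right): buffer="zilu" (len 4), cursors c1@1 c2@1 c3@4, authorship ....
After op 4 (insert('b')): buffer="zbbilub" (len 7), cursors c1@3 c2@3 c3@7, authorship .12...3

Answer: zbbilub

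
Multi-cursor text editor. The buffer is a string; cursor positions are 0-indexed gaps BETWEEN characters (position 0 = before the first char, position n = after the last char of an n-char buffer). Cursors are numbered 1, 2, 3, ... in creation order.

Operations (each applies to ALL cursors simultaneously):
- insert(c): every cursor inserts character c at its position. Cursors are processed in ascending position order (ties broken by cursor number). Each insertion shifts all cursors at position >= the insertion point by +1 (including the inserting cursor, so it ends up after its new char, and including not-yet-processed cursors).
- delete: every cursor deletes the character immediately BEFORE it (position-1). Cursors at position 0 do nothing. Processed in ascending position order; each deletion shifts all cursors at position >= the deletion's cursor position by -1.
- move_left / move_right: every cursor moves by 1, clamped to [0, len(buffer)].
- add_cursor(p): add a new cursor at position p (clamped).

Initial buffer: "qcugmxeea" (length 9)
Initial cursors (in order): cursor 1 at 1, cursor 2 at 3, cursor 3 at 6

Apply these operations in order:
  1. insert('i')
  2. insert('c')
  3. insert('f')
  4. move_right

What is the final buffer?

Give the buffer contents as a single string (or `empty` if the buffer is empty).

After op 1 (insert('i')): buffer="qicuigmxieea" (len 12), cursors c1@2 c2@5 c3@9, authorship .1..2...3...
After op 2 (insert('c')): buffer="qiccuicgmxiceea" (len 15), cursors c1@3 c2@7 c3@12, authorship .11..22...33...
After op 3 (insert('f')): buffer="qicfcuicfgmxicfeea" (len 18), cursors c1@4 c2@9 c3@15, authorship .111..222...333...
After op 4 (move_right): buffer="qicfcuicfgmxicfeea" (len 18), cursors c1@5 c2@10 c3@16, authorship .111..222...333...

Answer: qicfcuicfgmxicfeea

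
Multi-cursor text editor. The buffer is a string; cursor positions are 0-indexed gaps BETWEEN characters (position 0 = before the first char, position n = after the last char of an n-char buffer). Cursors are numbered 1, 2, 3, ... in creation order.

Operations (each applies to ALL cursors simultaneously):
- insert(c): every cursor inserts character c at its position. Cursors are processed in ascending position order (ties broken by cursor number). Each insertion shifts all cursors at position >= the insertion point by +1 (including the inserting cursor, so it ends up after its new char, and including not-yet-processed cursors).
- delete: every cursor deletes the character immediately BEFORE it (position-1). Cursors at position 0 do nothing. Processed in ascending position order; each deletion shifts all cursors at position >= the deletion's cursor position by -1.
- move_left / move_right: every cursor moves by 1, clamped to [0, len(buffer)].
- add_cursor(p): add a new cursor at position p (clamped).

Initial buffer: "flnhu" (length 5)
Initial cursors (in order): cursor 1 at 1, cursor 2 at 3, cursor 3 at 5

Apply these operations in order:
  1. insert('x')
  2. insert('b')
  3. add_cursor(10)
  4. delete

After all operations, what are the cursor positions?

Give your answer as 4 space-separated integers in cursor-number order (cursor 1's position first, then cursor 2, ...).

After op 1 (insert('x')): buffer="fxlnxhux" (len 8), cursors c1@2 c2@5 c3@8, authorship .1..2..3
After op 2 (insert('b')): buffer="fxblnxbhuxb" (len 11), cursors c1@3 c2@7 c3@11, authorship .11..22..33
After op 3 (add_cursor(10)): buffer="fxblnxbhuxb" (len 11), cursors c1@3 c2@7 c4@10 c3@11, authorship .11..22..33
After op 4 (delete): buffer="fxlnxhu" (len 7), cursors c1@2 c2@5 c3@7 c4@7, authorship .1..2..

Answer: 2 5 7 7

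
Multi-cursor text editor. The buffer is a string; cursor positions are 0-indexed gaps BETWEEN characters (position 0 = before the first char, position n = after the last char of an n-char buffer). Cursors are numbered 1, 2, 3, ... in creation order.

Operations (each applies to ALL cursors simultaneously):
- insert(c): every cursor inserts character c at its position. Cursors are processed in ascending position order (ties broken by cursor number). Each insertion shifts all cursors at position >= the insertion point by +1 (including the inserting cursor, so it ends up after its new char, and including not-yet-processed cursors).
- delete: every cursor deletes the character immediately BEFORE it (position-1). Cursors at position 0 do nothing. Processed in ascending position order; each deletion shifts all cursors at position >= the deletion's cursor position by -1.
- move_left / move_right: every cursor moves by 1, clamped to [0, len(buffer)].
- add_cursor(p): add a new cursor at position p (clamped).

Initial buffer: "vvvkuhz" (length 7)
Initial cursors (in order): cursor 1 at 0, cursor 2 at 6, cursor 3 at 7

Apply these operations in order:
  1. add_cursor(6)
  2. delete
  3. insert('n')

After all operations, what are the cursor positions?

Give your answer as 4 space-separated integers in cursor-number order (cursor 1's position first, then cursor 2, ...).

After op 1 (add_cursor(6)): buffer="vvvkuhz" (len 7), cursors c1@0 c2@6 c4@6 c3@7, authorship .......
After op 2 (delete): buffer="vvvk" (len 4), cursors c1@0 c2@4 c3@4 c4@4, authorship ....
After op 3 (insert('n')): buffer="nvvvknnn" (len 8), cursors c1@1 c2@8 c3@8 c4@8, authorship 1....234

Answer: 1 8 8 8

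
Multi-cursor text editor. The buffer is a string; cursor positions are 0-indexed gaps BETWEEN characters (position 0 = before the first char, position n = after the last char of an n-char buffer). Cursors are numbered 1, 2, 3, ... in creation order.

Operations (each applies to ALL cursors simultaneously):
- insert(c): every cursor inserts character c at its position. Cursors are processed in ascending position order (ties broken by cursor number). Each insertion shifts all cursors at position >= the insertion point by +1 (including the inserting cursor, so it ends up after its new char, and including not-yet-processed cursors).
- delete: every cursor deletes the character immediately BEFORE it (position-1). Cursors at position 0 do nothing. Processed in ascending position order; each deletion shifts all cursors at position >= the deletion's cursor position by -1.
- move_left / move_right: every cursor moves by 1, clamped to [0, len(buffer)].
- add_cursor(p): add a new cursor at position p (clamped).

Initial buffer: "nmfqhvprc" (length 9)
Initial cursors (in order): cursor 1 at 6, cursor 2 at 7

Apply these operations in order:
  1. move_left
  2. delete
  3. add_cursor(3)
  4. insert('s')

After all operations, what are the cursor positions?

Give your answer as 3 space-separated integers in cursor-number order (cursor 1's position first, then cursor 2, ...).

Answer: 7 7 4

Derivation:
After op 1 (move_left): buffer="nmfqhvprc" (len 9), cursors c1@5 c2@6, authorship .........
After op 2 (delete): buffer="nmfqprc" (len 7), cursors c1@4 c2@4, authorship .......
After op 3 (add_cursor(3)): buffer="nmfqprc" (len 7), cursors c3@3 c1@4 c2@4, authorship .......
After op 4 (insert('s')): buffer="nmfsqssprc" (len 10), cursors c3@4 c1@7 c2@7, authorship ...3.12...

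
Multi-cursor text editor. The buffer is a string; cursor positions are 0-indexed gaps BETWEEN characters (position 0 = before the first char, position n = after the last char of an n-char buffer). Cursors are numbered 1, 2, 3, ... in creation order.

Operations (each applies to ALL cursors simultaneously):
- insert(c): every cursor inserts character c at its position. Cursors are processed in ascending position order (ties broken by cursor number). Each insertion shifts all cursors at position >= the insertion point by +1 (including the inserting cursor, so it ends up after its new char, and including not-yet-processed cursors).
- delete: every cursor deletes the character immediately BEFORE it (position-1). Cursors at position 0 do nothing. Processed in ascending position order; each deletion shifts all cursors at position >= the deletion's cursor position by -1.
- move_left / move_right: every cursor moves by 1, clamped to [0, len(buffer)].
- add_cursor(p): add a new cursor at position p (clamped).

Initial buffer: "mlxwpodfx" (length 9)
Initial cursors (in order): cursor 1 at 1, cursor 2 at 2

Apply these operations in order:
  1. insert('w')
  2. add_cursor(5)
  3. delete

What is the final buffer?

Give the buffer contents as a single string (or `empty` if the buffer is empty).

After op 1 (insert('w')): buffer="mwlwxwpodfx" (len 11), cursors c1@2 c2@4, authorship .1.2.......
After op 2 (add_cursor(5)): buffer="mwlwxwpodfx" (len 11), cursors c1@2 c2@4 c3@5, authorship .1.2.......
After op 3 (delete): buffer="mlwpodfx" (len 8), cursors c1@1 c2@2 c3@2, authorship ........

Answer: mlwpodfx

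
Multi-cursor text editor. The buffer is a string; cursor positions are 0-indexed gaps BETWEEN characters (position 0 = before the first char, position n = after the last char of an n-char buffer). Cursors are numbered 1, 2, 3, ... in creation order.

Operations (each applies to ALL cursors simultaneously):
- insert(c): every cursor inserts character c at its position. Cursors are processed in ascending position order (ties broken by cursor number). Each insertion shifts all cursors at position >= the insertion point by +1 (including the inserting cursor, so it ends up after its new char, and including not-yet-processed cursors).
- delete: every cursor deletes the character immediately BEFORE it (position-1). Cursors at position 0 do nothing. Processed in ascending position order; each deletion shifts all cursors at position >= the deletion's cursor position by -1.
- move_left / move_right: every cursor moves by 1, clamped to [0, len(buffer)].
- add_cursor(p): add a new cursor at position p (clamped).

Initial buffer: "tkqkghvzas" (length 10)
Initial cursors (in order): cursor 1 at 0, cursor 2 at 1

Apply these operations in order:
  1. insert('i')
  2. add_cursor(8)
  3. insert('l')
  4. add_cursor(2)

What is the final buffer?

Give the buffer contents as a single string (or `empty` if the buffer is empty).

After op 1 (insert('i')): buffer="itikqkghvzas" (len 12), cursors c1@1 c2@3, authorship 1.2.........
After op 2 (add_cursor(8)): buffer="itikqkghvzas" (len 12), cursors c1@1 c2@3 c3@8, authorship 1.2.........
After op 3 (insert('l')): buffer="iltilkqkghlvzas" (len 15), cursors c1@2 c2@5 c3@11, authorship 11.22.....3....
After op 4 (add_cursor(2)): buffer="iltilkqkghlvzas" (len 15), cursors c1@2 c4@2 c2@5 c3@11, authorship 11.22.....3....

Answer: iltilkqkghlvzas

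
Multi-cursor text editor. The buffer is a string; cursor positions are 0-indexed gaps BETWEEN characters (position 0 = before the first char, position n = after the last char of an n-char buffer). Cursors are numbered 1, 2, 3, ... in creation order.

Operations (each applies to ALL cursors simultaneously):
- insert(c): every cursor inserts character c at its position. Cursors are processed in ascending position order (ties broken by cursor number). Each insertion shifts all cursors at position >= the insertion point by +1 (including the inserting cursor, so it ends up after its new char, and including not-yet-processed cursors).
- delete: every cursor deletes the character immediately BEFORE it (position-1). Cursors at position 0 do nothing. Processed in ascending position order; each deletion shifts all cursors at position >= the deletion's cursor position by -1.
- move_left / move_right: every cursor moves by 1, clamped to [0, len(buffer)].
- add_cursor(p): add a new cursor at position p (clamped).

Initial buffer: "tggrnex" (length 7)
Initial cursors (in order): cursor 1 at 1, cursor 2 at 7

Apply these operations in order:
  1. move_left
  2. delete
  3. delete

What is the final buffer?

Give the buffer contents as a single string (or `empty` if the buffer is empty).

After op 1 (move_left): buffer="tggrnex" (len 7), cursors c1@0 c2@6, authorship .......
After op 2 (delete): buffer="tggrnx" (len 6), cursors c1@0 c2@5, authorship ......
After op 3 (delete): buffer="tggrx" (len 5), cursors c1@0 c2@4, authorship .....

Answer: tggrx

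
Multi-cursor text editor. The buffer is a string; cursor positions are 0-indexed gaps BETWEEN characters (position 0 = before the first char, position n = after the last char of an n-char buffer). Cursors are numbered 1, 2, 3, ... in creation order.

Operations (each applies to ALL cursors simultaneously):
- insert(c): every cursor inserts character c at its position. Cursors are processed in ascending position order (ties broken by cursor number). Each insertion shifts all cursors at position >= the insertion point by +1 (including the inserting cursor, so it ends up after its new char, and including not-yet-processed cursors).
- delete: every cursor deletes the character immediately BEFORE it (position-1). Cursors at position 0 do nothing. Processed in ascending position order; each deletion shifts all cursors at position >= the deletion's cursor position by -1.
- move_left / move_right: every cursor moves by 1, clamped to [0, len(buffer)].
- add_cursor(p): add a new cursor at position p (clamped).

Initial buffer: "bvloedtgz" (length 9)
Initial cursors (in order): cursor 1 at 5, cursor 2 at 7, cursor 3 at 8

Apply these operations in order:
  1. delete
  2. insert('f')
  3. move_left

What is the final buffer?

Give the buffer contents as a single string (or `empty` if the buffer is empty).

Answer: bvlofdffz

Derivation:
After op 1 (delete): buffer="bvlodz" (len 6), cursors c1@4 c2@5 c3@5, authorship ......
After op 2 (insert('f')): buffer="bvlofdffz" (len 9), cursors c1@5 c2@8 c3@8, authorship ....1.23.
After op 3 (move_left): buffer="bvlofdffz" (len 9), cursors c1@4 c2@7 c3@7, authorship ....1.23.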